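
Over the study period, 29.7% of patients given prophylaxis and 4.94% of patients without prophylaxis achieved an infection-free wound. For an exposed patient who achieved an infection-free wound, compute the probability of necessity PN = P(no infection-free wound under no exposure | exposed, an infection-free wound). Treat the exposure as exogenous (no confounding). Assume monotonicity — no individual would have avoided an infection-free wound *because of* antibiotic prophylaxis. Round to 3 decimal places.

PN ≈ 0.834

p₁ = 0.297, p₀ = 0.0494.
Under exogeneity and monotonicity, PN = (p₁ − p₀) / p₁.
PN = (0.297 − 0.0494) / 0.297 = 0.2476 / 0.297 ≈ 0.8337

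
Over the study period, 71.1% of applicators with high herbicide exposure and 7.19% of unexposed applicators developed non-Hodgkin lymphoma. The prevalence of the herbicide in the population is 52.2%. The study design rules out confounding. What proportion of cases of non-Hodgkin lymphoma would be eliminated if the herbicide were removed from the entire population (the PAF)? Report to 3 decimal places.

p₁ = 0.711, p₀ = 0.0719.
Overall risk P(Y=1) = π·p₁ + (1−π)·p₀ = 0.522×0.711 + 0.478×0.0719 = 0.40551.
Under exogeneity, PAF = [P(Y=1) − p₀] / P(Y=1).
PAF = (0.40551 − 0.0719) / 0.40551 ≈ 0.8227

PAF ≈ 0.823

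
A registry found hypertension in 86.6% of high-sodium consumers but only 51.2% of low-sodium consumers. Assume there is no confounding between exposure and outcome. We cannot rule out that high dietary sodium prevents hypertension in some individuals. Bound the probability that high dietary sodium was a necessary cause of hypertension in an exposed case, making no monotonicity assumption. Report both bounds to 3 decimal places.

0.409 ≤ PN ≤ 0.564

p₁ = 0.866, p₀ = 0.512.
Under exogeneity alone the bounds on PN are max{0,(p₁−p₀)/p₁} ≤ PN ≤ min{1,(1−p₀)/p₁}.
  lower = (p₁ − p₀)/p₁ = 0.354 / 0.866 ≈ 0.4088
  upper = min{1, (1 − p₀)/p₁} = 0.488 / 0.866 ≈ 0.5635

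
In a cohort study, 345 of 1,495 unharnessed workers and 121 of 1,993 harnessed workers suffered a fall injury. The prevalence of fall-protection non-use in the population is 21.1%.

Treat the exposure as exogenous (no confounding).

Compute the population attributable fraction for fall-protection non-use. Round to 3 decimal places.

PAF ≈ 0.371

p₁ = P(outcome | exposed) = 345/1495 = 0.23077
p₀ = P(outcome | unexposed) = 121/1993 = 0.060712
Overall risk P(Y=1) = π·p₁ + (1−π)·p₀ = 0.211×0.23077 + 0.789×0.060712 = 0.096594.
Under exogeneity, PAF = [P(Y=1) − p₀] / P(Y=1).
PAF = (0.096594 − 0.060712) / 0.096594 ≈ 0.3715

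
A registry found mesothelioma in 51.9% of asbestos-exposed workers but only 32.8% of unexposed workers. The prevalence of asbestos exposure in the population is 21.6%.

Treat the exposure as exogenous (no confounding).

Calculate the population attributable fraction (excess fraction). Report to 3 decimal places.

p₁ = 0.519, p₀ = 0.328.
Overall risk P(Y=1) = π·p₁ + (1−π)·p₀ = 0.216×0.519 + 0.784×0.328 = 0.36926.
Under exogeneity, PAF = [P(Y=1) − p₀] / P(Y=1).
PAF = (0.36926 − 0.328) / 0.36926 ≈ 0.1117

PAF ≈ 0.112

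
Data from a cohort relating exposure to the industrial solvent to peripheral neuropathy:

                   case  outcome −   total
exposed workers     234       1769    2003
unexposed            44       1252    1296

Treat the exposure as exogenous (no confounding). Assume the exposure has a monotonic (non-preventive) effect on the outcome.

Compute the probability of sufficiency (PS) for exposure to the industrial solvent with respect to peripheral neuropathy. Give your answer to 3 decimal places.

p₁ = P(outcome | exposed) = 234/2003 = 0.11682
p₀ = P(outcome | unexposed) = 44/1296 = 0.033951
Under exogeneity and monotonicity, PS = (p₁ − p₀)/(1 − p₀).
PS = (0.11682 − 0.033951) / 0.96605 ≈ 0.0858

PS ≈ 0.086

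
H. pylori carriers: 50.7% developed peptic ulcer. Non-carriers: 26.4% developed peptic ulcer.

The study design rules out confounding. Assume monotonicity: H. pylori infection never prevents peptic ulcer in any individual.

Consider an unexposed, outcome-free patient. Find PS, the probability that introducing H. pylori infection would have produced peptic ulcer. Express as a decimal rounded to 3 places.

p₁ = 0.507, p₀ = 0.264.
Under exogeneity and monotonicity, PS = (p₁ − p₀) / (1 − p₀).
PS = (0.507 − 0.264) / (1 − 0.264) = 0.243 / 0.736 ≈ 0.3302

PS ≈ 0.330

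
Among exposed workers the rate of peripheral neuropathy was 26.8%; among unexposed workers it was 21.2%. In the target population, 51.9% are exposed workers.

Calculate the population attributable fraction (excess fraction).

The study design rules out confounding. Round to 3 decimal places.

PAF ≈ 0.121

p₁ = 0.268, p₀ = 0.212.
Overall risk P(Y=1) = π·p₁ + (1−π)·p₀ = 0.519×0.268 + 0.481×0.212 = 0.24106.
Under exogeneity, PAF = [P(Y=1) − p₀] / P(Y=1).
PAF = (0.24106 − 0.212) / 0.24106 ≈ 0.1206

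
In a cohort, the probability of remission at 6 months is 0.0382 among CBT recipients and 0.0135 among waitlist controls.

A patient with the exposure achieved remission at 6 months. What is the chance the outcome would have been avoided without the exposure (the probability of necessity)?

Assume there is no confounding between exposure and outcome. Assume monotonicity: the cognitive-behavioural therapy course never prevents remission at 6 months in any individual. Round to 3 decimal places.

PN ≈ 0.647

Let p₁ = 0.0382, p₀ = 0.0135.
Under exogeneity and monotonicity, PN = (p₁ − p₀) / p₁.
PN = (0.0382 − 0.0135) / 0.0382 = 0.0247 / 0.0382 ≈ 0.6466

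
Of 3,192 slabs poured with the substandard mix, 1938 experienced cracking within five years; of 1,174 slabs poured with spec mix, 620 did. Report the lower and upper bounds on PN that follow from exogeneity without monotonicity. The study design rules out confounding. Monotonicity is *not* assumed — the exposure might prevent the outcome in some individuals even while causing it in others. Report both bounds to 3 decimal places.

p₁ = P(outcome | exposed) = 1938/3192 = 0.60714
p₀ = P(outcome | unexposed) = 620/1174 = 0.52811
Under exogeneity alone the bounds on PN are max{0,(p₁−p₀)/p₁} ≤ PN ≤ min{1,(1−p₀)/p₁}.
  lower = (p₁ − p₀)/p₁ = 0.079034 / 0.60714 ≈ 0.1302
  upper = min{1, (1 − p₀)/p₁} = 0.47189 / 0.60714 ≈ 0.7772

0.130 ≤ PN ≤ 0.777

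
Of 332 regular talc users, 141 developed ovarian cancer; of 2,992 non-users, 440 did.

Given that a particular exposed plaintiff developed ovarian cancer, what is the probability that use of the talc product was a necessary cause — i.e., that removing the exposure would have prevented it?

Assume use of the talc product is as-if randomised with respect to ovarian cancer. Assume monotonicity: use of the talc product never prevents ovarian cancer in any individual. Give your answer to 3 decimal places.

p₁ = P(outcome | exposed) = 141/332 = 0.4247
p₀ = P(outcome | unexposed) = 440/2992 = 0.14706
Under exogeneity and monotonicity, PN = (p₁ − p₀) / p₁.
PN = (0.4247 − 0.14706) / 0.4247 = 0.27764 / 0.4247 ≈ 0.6537

PN ≈ 0.654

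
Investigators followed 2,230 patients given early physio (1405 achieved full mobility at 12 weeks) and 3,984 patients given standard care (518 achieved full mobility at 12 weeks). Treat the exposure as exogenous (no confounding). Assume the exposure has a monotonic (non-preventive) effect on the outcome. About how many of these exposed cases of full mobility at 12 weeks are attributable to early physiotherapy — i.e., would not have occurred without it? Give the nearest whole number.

p₁ = P(outcome | exposed) = 1405/2230 = 0.63004
p₀ = P(outcome | unexposed) = 518/3984 = 0.13002
PN = (p₁ − p₀)/p₁ = (0.63004 − 0.13002) / 0.63004 ≈ 0.79363.
Attributable cases ≈ PN × (exposed cases) = 0.79363 × 1405 ≈ 1115.06.

about 1115 cases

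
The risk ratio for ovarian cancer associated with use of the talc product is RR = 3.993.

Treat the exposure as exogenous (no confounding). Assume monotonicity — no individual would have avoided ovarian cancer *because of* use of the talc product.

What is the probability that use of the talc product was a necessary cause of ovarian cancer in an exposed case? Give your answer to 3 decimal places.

PN ≈ 0.750

Under exogeneity and monotonicity, PN = (RR − 1) / RR = 1 − 1/RR.
PN = (3.993 − 1) / 3.993 = 2.993 / 3.993 ≈ 0.7496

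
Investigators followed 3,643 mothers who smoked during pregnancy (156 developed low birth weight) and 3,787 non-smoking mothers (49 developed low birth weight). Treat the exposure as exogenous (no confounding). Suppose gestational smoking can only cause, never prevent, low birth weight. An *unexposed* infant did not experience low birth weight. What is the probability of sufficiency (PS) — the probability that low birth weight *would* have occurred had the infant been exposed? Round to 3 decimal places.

p₁ = P(outcome | exposed) = 156/3643 = 0.042822
p₀ = P(outcome | unexposed) = 49/3787 = 0.012939
Under exogeneity and monotonicity, PS = (p₁ − p₀) / (1 − p₀).
PS = (0.042822 − 0.012939) / (1 − 0.012939) = 0.029883 / 0.98706 ≈ 0.0303

PS ≈ 0.030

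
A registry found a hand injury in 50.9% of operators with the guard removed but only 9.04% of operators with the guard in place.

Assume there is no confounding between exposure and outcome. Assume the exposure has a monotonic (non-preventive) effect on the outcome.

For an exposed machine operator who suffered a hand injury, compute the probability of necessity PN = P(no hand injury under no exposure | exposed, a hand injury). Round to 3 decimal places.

PN ≈ 0.822

p₁ = 0.509, p₀ = 0.0904.
Under exogeneity and monotonicity, PN = (p₁ − p₀) / p₁.
PN = (0.509 − 0.0904) / 0.509 = 0.4186 / 0.509 ≈ 0.8224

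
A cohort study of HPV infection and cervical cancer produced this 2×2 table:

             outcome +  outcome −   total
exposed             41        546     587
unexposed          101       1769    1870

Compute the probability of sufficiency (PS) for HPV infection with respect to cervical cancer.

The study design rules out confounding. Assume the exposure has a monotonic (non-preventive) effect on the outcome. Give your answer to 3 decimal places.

p₁ = P(outcome | exposed) = 41/587 = 0.069847
p₀ = P(outcome | unexposed) = 101/1870 = 0.054011
Under exogeneity and monotonicity, PS = (p₁ − p₀) / (1 − p₀).
PS = (0.069847 − 0.054011) / (1 − 0.054011) = 0.015836 / 0.94599 ≈ 0.0167

PS ≈ 0.017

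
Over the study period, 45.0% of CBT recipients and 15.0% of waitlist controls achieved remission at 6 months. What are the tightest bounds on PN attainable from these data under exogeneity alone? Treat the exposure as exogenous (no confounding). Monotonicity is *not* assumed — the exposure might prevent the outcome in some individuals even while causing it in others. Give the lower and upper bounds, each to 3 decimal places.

p₁ = 0.45, p₀ = 0.15.
Under exogeneity alone the bounds on PN are max{0,(p₁−p₀)/p₁} ≤ PN ≤ min{1,(1−p₀)/p₁}.
  lower = (p₁ − p₀)/p₁ = 0.3 / 0.45 ≈ 0.6667
  upper = min{1, (1 − p₀)/p₁} = 0.85 / 0.45 ≈ 1.8889 → capped at 1

0.667 ≤ PN ≤ 1.000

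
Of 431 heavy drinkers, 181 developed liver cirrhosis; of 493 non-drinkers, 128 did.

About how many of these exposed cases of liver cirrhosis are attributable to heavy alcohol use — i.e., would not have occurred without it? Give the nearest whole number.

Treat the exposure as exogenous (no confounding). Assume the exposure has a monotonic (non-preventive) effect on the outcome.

p₁ = P(outcome | exposed) = 181/431 = 0.41995
p₀ = P(outcome | unexposed) = 128/493 = 0.25963
PN = (p₁ − p₀)/p₁ = (0.41995 − 0.25963) / 0.41995 ≈ 0.38175.
Attributable cases ≈ PN × (exposed cases) = 0.38175 × 181 ≈ 69.10.

about 69 cases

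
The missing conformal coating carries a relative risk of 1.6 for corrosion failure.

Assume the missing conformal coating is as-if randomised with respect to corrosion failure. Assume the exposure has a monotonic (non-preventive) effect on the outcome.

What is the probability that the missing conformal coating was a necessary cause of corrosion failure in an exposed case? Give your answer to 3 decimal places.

Under exogeneity and monotonicity, PN = (RR − 1) / RR = 1 − 1/RR.
PN = (1.6 − 1) / 1.6 = 0.6 / 1.6 ≈ 0.3750

PN ≈ 0.375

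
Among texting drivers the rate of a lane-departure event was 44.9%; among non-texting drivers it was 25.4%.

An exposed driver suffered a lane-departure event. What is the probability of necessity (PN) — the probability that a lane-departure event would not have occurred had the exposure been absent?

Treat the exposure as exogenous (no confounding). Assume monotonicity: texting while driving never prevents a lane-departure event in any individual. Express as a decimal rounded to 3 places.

PN ≈ 0.434

p₁ = 0.449, p₀ = 0.254.
Under exogeneity and monotonicity, PN = (p₁ − p₀) / p₁.
PN = (0.449 − 0.254) / 0.449 = 0.195 / 0.449 ≈ 0.4343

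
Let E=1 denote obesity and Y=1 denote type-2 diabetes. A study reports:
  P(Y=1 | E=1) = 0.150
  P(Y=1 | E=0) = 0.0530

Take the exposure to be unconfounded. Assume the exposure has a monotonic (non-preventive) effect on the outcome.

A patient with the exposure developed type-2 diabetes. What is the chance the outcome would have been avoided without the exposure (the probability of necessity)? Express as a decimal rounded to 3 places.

Let p₁ = 0.15, p₀ = 0.053.
Under exogeneity and monotonicity, PN = (p₁ − p₀) / p₁.
PN = (0.15 − 0.053) / 0.15 = 0.097 / 0.15 ≈ 0.6467

PN ≈ 0.647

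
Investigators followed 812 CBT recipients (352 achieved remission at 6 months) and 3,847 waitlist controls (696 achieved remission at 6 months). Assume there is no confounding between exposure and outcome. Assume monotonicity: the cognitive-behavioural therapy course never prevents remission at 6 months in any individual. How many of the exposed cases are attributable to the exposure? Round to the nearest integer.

p₁ = P(outcome | exposed) = 352/812 = 0.4335
p₀ = P(outcome | unexposed) = 696/3847 = 0.18092
PN = (p₁ − p₀)/p₁ = (0.4335 − 0.18092) / 0.4335 ≈ 0.58265.
Attributable cases ≈ PN × (exposed cases) = 0.58265 × 352 ≈ 205.09.

about 205 cases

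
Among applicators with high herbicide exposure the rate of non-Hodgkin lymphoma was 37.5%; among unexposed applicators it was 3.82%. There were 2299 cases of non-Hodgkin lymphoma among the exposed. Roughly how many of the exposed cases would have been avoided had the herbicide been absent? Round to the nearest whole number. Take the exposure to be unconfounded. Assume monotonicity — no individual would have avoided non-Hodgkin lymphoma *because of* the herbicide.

p₁ = 0.375, p₀ = 0.0382.
PN = (p₁ − p₀)/p₁ = (0.375 − 0.0382) / 0.375 ≈ 0.89813.
Attributable cases ≈ PN × (exposed cases) = 0.89813 × 2299 ≈ 2064.81.

about 2065 cases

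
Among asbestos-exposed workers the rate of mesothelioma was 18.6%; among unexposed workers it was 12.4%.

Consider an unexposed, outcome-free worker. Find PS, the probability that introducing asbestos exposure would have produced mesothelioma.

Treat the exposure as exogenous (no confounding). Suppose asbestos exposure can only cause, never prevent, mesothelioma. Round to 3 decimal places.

p₁ = 0.186, p₀ = 0.124.
Under exogeneity and monotonicity, PS = (p₁ − p₀) / (1 − p₀).
PS = (0.186 − 0.124) / (1 − 0.124) = 0.062 / 0.876 ≈ 0.0708

PS ≈ 0.071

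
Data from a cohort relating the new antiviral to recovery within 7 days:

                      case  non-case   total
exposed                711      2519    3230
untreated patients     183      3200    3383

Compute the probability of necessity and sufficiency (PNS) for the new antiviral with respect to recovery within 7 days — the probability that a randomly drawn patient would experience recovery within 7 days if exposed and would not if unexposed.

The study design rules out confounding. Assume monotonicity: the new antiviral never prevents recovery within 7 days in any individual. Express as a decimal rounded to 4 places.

PNS ≈ 0.1660

p₁ = P(outcome | exposed) = 711/3230 = 0.22012
p₀ = P(outcome | unexposed) = 183/3383 = 0.054094
Under exogeneity and monotonicity, PNS = p₁ − p₀.
PNS = 0.22012 − 0.054094 = 0.16603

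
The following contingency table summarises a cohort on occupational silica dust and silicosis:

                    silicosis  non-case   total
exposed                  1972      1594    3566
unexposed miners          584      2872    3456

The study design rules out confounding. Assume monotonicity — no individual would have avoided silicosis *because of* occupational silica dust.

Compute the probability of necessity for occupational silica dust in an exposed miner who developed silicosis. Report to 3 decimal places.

PN ≈ 0.694

p₁ = P(outcome | exposed) = 1972/3566 = 0.553
p₀ = P(outcome | unexposed) = 584/3456 = 0.16898
Under exogeneity and monotonicity, PN = (p₁ − p₀) / p₁.
PN = (0.553 − 0.16898) / 0.553 = 0.38402 / 0.553 ≈ 0.6944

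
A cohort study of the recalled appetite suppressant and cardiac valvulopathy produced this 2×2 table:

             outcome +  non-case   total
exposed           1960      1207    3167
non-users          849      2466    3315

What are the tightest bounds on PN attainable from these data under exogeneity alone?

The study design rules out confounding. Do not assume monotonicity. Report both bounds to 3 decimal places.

0.586 ≤ PN ≤ 1.000

p₁ = P(outcome | exposed) = 1960/3167 = 0.61888
p₀ = P(outcome | unexposed) = 849/3315 = 0.25611
Under exogeneity alone the bounds on PN are max{0,(p₁−p₀)/p₁} ≤ PN ≤ min{1,(1−p₀)/p₁}.
  lower = (p₁ − p₀)/p₁ = 0.36277 / 0.61888 ≈ 0.5862
  upper = min{1, (1 − p₀)/p₁} = 0.74389 / 0.61888 ≈ 1.2020 → capped at 1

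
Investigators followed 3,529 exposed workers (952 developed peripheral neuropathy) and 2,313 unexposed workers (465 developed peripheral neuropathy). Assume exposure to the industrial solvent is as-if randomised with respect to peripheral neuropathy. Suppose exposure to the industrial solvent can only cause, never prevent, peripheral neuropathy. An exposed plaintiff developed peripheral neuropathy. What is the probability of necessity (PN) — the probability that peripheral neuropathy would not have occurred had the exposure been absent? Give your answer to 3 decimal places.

PN ≈ 0.255

p₁ = P(outcome | exposed) = 952/3529 = 0.26976
p₀ = P(outcome | unexposed) = 465/2313 = 0.20104
Under exogeneity and monotonicity, PN = (p₁ − p₀) / p₁.
PN = (0.26976 − 0.20104) / 0.26976 = 0.068727 / 0.26976 ≈ 0.2548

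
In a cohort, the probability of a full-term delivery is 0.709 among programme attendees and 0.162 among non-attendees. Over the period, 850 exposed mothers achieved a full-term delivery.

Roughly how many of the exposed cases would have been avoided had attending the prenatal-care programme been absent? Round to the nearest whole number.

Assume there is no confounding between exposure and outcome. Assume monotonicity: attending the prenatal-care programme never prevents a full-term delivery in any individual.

Let p₁ = 0.709, p₀ = 0.162.
PN = (p₁ − p₀)/p₁ = (0.709 − 0.162) / 0.709 ≈ 0.77151.
Attributable cases ≈ PN × (exposed cases) = 0.77151 × 850 ≈ 655.78.

about 656 cases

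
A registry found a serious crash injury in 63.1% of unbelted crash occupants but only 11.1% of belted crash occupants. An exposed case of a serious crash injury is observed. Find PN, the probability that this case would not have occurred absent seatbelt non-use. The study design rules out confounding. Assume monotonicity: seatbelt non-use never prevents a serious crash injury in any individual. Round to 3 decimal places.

PN ≈ 0.824

p₁ = 0.631, p₀ = 0.111.
Under exogeneity and monotonicity, PN = (p₁ − p₀) / p₁.
PN = (0.631 − 0.111) / 0.631 = 0.52 / 0.631 ≈ 0.8241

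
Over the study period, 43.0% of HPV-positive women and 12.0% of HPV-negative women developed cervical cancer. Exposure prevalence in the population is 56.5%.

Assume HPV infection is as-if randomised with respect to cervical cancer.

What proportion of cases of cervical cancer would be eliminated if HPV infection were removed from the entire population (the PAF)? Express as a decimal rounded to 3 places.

PAF ≈ 0.593

p₁ = 0.43, p₀ = 0.12.
Overall risk P(Y=1) = π·p₁ + (1−π)·p₀ = 0.565×0.43 + 0.435×0.12 = 0.29515.
Under exogeneity, PAF = [P(Y=1) − p₀] / P(Y=1).
PAF = (0.29515 − 0.12) / 0.29515 ≈ 0.5934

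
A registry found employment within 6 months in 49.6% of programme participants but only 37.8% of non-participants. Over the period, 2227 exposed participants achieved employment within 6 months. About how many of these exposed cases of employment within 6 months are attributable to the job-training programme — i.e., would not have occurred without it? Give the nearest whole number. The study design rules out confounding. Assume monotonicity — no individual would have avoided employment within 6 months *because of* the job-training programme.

p₁ = 0.496, p₀ = 0.378.
PN = (p₁ − p₀)/p₁ = (0.496 − 0.378) / 0.496 ≈ 0.23790.
Attributable cases ≈ PN × (exposed cases) = 0.23790 × 2227 ≈ 529.81.

about 530 cases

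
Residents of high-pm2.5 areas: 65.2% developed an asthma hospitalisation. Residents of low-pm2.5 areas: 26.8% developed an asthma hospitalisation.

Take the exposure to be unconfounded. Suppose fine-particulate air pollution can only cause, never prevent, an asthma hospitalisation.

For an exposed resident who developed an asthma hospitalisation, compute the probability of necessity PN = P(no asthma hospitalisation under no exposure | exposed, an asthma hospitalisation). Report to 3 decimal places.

p₁ = 0.652, p₀ = 0.268.
Under exogeneity and monotonicity, PN = (p₁ − p₀) / p₁.
PN = (0.652 − 0.268) / 0.652 = 0.384 / 0.652 ≈ 0.5890

PN ≈ 0.589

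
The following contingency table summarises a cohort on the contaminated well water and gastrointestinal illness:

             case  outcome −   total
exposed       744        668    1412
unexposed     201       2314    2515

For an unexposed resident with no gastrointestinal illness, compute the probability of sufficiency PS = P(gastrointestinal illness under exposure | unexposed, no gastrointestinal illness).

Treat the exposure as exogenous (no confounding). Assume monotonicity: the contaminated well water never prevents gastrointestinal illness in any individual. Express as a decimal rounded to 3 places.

p₁ = P(outcome | exposed) = 744/1412 = 0.52691
p₀ = P(outcome | unexposed) = 201/2515 = 0.07992
Under exogeneity and monotonicity, PS = (p₁ − p₀)/(1 − p₀).
PS = (0.52691 − 0.07992) / 0.92008 ≈ 0.4858

PS ≈ 0.486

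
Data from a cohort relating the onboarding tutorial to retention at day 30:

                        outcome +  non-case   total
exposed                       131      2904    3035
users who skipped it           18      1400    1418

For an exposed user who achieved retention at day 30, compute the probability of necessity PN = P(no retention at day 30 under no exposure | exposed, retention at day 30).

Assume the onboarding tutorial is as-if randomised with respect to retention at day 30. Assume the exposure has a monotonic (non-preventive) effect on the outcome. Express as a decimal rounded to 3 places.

PN ≈ 0.706

p₁ = P(outcome | exposed) = 131/3035 = 0.043163
p₀ = P(outcome | unexposed) = 18/1418 = 0.012694
Under exogeneity and monotonicity, PN = (p₁ − p₀)/p₁.
PN = (0.043163 − 0.012694) / 0.043163 ≈ 0.7059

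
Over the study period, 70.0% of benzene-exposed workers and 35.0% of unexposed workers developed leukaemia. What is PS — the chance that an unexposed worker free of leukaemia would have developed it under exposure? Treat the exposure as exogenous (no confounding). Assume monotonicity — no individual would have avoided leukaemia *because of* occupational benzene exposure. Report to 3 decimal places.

p₁ = 0.7, p₀ = 0.35.
Under exogeneity and monotonicity, PS = (p₁ − p₀) / (1 − p₀).
PS = (0.7 − 0.35) / (1 − 0.35) = 0.35 / 0.65 ≈ 0.5385

PS ≈ 0.538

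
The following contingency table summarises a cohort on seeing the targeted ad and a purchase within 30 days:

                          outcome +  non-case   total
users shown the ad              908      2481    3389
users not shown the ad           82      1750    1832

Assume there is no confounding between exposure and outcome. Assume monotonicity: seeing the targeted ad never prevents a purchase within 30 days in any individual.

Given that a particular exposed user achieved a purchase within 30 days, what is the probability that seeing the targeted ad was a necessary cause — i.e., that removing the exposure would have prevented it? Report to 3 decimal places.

p₁ = P(outcome | exposed) = 908/3389 = 0.26793
p₀ = P(outcome | unexposed) = 82/1832 = 0.04476
Under exogeneity and monotonicity, PN = (p₁ − p₀) / p₁.
PN = (0.26793 − 0.04476) / 0.26793 = 0.22317 / 0.26793 ≈ 0.8329

PN ≈ 0.833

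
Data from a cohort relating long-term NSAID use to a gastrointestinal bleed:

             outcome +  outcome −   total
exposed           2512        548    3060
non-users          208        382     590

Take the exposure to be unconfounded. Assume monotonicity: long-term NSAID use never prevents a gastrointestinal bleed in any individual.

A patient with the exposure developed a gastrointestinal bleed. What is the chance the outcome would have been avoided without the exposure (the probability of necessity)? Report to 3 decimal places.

p₁ = P(outcome | exposed) = 2512/3060 = 0.82092
p₀ = P(outcome | unexposed) = 208/590 = 0.35254
Under exogeneity and monotonicity, PN = (p₁ − p₀)/p₁.
PN = (0.82092 − 0.35254) / 0.82092 ≈ 0.5705

PN ≈ 0.571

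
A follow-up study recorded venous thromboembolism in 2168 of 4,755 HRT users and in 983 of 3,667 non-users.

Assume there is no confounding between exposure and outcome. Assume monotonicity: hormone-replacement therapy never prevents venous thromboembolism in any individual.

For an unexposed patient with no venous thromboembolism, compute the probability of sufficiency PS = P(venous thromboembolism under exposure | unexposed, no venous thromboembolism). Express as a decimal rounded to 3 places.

p₁ = P(outcome | exposed) = 2168/4755 = 0.45594
p₀ = P(outcome | unexposed) = 983/3667 = 0.26807
Under exogeneity and monotonicity, PS = (p₁ − p₀) / (1 − p₀).
PS = (0.45594 − 0.26807) / (1 − 0.26807) = 0.18787 / 0.73193 ≈ 0.2567

PS ≈ 0.257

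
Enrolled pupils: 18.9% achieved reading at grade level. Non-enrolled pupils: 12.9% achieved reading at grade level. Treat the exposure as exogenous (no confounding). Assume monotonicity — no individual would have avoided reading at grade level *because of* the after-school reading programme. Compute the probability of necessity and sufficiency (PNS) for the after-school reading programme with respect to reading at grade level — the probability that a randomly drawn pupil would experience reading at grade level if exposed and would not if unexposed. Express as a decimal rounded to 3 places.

PNS ≈ 0.060

p₁ = 0.189, p₀ = 0.129.
Under exogeneity and monotonicity, PNS = p₁ − p₀.
PNS = 0.189 − 0.129 = 0.06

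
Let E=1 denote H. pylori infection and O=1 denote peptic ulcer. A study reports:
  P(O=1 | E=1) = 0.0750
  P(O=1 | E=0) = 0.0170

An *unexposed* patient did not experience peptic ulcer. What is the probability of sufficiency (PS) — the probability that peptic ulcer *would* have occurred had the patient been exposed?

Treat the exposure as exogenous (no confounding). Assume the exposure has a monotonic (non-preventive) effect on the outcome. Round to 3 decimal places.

Let p₁ = 0.075, p₀ = 0.017.
Under exogeneity and monotonicity, PS = (p₁ − p₀) / (1 − p₀).
PS = (0.075 − 0.017) / (1 − 0.017) = 0.058 / 0.983 ≈ 0.0590

PS ≈ 0.059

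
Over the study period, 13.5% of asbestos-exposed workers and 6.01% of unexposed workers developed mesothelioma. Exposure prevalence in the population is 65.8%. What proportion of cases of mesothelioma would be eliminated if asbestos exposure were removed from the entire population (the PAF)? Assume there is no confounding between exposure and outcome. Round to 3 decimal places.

p₁ = 0.135, p₀ = 0.0601.
Overall risk P(Y=1) = π·p₁ + (1−π)·p₀ = 0.658×0.135 + 0.342×0.0601 = 0.10938.
Under exogeneity, PAF = [P(Y=1) − p₀] / P(Y=1).
PAF = (0.10938 − 0.0601) / 0.10938 ≈ 0.4506

PAF ≈ 0.451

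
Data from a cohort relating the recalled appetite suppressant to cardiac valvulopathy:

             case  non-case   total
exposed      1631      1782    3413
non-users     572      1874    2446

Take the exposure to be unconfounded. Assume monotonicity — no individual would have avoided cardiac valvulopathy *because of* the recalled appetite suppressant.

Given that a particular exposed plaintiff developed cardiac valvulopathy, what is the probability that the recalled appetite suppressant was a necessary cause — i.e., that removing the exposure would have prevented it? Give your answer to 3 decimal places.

PN ≈ 0.511

p₁ = P(outcome | exposed) = 1631/3413 = 0.47788
p₀ = P(outcome | unexposed) = 572/2446 = 0.23385
Under exogeneity and monotonicity, PN = (p₁ − p₀) / p₁.
PN = (0.47788 − 0.23385) / 0.47788 = 0.24403 / 0.47788 ≈ 0.5106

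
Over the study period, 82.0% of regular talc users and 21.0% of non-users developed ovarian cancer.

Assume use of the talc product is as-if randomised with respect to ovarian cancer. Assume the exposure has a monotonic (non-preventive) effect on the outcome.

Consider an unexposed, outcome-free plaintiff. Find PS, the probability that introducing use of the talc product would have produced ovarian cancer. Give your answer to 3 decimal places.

p₁ = 0.82, p₀ = 0.21.
Under exogeneity and monotonicity, PS = (p₁ − p₀) / (1 − p₀).
PS = (0.82 − 0.21) / (1 − 0.21) = 0.61 / 0.79 ≈ 0.7722

PS ≈ 0.772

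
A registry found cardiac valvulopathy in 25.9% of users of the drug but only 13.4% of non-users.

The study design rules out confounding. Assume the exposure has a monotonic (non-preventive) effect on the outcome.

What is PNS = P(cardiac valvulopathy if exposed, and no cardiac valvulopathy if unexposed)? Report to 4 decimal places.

p₁ = 0.259, p₀ = 0.134.
Under exogeneity and monotonicity, PNS = p₁ − p₀.
PNS = 0.259 − 0.134 = 0.125

PNS ≈ 0.1250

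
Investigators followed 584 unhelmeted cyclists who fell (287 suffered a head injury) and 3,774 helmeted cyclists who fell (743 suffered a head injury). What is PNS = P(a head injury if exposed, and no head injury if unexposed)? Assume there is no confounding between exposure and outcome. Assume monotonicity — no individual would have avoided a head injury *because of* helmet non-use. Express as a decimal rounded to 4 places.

p₁ = P(outcome | exposed) = 287/584 = 0.49144
p₀ = P(outcome | unexposed) = 743/3774 = 0.19687
Under exogeneity and monotonicity, PNS = p₁ − p₀.
PNS = 0.49144 − 0.19687 = 0.29457

PNS ≈ 0.2946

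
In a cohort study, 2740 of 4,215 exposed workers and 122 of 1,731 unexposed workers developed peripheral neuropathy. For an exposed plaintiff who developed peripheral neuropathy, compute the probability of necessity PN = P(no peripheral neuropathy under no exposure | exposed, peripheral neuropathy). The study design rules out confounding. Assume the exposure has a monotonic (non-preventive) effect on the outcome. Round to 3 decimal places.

p₁ = P(outcome | exposed) = 2740/4215 = 0.65006
p₀ = P(outcome | unexposed) = 122/1731 = 0.070479
Under exogeneity and monotonicity, PN = (p₁ − p₀) / p₁.
PN = (0.65006 − 0.070479) / 0.65006 = 0.57958 / 0.65006 ≈ 0.8916

PN ≈ 0.892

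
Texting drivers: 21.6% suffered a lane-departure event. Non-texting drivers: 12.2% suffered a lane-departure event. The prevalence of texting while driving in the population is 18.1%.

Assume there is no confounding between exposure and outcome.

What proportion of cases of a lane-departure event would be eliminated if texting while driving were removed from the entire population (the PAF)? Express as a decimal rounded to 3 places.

PAF ≈ 0.122

p₁ = 0.216, p₀ = 0.122.
Overall risk P(Y=1) = π·p₁ + (1−π)·p₀ = 0.181×0.216 + 0.819×0.122 = 0.13901.
Under exogeneity, PAF = [P(Y=1) − p₀] / P(Y=1).
PAF = (0.13901 − 0.122) / 0.13901 ≈ 0.1224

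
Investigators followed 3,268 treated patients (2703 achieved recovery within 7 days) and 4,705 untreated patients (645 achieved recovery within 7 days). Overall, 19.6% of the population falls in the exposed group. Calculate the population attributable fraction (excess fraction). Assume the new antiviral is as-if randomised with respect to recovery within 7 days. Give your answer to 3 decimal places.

PAF ≈ 0.497

p₁ = P(outcome | exposed) = 2703/3268 = 0.82711
p₀ = P(outcome | unexposed) = 645/4705 = 0.13709
Overall risk P(Y=1) = π·p₁ + (1−π)·p₀ = 0.196×0.82711 + 0.804×0.13709 = 0.27233.
Under exogeneity, PAF = [P(Y=1) − p₀] / P(Y=1).
PAF = (0.27233 − 0.13709) / 0.27233 ≈ 0.4966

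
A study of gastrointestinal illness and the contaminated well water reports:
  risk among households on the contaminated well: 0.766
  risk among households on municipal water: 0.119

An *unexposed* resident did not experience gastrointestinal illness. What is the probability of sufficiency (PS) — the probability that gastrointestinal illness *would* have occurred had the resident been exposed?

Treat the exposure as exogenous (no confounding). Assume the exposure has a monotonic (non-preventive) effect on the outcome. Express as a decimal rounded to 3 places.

PS ≈ 0.734

Let p₁ = 0.766, p₀ = 0.119.
Under exogeneity and monotonicity, PS = (p₁ − p₀) / (1 − p₀).
PS = (0.766 − 0.119) / (1 − 0.119) = 0.647 / 0.881 ≈ 0.7344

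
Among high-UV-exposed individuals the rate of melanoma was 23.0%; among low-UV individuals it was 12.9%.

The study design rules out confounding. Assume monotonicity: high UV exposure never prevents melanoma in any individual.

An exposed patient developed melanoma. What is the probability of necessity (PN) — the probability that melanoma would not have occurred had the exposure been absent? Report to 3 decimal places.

p₁ = 0.23, p₀ = 0.129.
Under exogeneity and monotonicity, PN = (p₁ − p₀) / p₁.
PN = (0.23 − 0.129) / 0.23 = 0.101 / 0.23 ≈ 0.4391

PN ≈ 0.439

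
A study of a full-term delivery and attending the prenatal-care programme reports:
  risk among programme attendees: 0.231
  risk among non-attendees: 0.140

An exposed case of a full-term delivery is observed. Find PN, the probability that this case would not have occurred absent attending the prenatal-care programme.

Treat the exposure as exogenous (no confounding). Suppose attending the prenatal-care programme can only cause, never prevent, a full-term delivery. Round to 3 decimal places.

Let p₁ = 0.231, p₀ = 0.14.
Under exogeneity and monotonicity, PN = (p₁ − p₀) / p₁.
PN = (0.231 − 0.14) / 0.231 = 0.091 / 0.231 ≈ 0.3939

PN ≈ 0.394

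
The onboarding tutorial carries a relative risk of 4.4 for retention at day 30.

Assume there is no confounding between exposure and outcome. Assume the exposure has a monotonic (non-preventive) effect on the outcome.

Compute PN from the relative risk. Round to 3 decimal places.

Under exogeneity and monotonicity, PN = (RR − 1) / RR = 1 − 1/RR.
PN = (4.4 − 1) / 4.4 = 3.4 / 4.4 ≈ 0.7727

PN ≈ 0.773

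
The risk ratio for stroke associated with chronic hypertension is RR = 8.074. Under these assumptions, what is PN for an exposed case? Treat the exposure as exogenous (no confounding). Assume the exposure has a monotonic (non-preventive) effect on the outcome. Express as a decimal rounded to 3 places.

Under exogeneity and monotonicity, PN = (RR − 1) / RR = 1 − 1/RR.
PN = (8.074 − 1) / 8.074 = 7.074 / 8.074 ≈ 0.8761

PN ≈ 0.876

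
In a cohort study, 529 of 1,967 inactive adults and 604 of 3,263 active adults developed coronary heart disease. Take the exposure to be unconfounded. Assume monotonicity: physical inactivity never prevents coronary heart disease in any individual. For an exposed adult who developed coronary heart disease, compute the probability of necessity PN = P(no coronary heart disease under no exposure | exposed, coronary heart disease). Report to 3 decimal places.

p₁ = P(outcome | exposed) = 529/1967 = 0.26894
p₀ = P(outcome | unexposed) = 604/3263 = 0.18511
Under exogeneity and monotonicity, PN = (p₁ − p₀) / p₁.
PN = (0.26894 − 0.18511) / 0.26894 = 0.083832 / 0.26894 ≈ 0.3117

PN ≈ 0.312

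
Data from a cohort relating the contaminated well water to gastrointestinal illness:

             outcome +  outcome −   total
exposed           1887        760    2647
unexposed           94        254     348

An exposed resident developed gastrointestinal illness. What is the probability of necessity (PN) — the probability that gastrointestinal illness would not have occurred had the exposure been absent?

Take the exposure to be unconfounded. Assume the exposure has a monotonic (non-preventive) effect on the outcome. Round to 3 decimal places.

p₁ = P(outcome | exposed) = 1887/2647 = 0.71288
p₀ = P(outcome | unexposed) = 94/348 = 0.27011
Under exogeneity and monotonicity, PN = (p₁ − p₀)/p₁.
PN = (0.71288 − 0.27011) / 0.71288 ≈ 0.6211

PN ≈ 0.621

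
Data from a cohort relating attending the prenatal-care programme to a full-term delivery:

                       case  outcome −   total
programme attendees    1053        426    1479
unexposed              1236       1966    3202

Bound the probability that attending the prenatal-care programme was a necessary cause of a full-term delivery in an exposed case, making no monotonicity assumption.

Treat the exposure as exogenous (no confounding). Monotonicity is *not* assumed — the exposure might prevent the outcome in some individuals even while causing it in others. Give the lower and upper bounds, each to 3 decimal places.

0.458 ≤ PN ≤ 0.862

p₁ = P(outcome | exposed) = 1053/1479 = 0.71197
p₀ = P(outcome | unexposed) = 1236/3202 = 0.38601
Under exogeneity alone the bounds on PN are max{0,(p₁−p₀)/p₁} ≤ PN ≤ min{1,(1−p₀)/p₁}.
  lower = (p₁ − p₀)/p₁ = 0.32596 / 0.71197 ≈ 0.4578
  upper = min{1, (1 − p₀)/p₁} = 0.61399 / 0.71197 ≈ 0.8624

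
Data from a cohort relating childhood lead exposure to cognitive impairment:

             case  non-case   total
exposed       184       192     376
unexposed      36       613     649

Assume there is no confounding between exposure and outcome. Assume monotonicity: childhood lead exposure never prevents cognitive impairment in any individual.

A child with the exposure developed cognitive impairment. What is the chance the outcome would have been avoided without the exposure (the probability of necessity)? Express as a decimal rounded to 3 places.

PN ≈ 0.887

p₁ = P(outcome | exposed) = 184/376 = 0.48936
p₀ = P(outcome | unexposed) = 36/649 = 0.05547
Under exogeneity and monotonicity, PN = (p₁ − p₀) / p₁.
PN = (0.48936 − 0.05547) / 0.48936 = 0.43389 / 0.48936 ≈ 0.8866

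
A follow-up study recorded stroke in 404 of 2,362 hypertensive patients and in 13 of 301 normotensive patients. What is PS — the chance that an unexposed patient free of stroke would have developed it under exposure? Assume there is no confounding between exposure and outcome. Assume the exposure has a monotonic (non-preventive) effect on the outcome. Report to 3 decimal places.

p₁ = P(outcome | exposed) = 404/2362 = 0.17104
p₀ = P(outcome | unexposed) = 13/301 = 0.043189
Under exogeneity and monotonicity, PS = (p₁ − p₀) / (1 − p₀).
PS = (0.17104 − 0.043189) / (1 − 0.043189) = 0.12785 / 0.95681 ≈ 0.1336

PS ≈ 0.134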